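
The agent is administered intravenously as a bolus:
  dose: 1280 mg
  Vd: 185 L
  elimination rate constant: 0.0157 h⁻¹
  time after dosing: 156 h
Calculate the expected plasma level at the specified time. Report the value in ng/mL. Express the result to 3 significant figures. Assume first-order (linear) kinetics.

598 ng/mL

C₀ = Dose / Vd = 1280 / 185 = 6.919 mg/L
C = C₀ · e^(−k·t) = 6.919 × e^(−0.01570 × 156)
  = 6.919 × 0.08636 = 0.5975 mg/L
Convert: 0.5975 mg/L × 1000 = 597.5 ng/mL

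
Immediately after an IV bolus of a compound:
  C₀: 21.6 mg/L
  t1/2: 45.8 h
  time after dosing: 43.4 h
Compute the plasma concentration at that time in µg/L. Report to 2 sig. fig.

k = ln2 / t½ = 0.693147 / 45.8 = 0.01513 h⁻¹
C = C₀ · e^(−k·t) = 21.60 × e^(−0.01513 × 43.4)
  = 21.60 × 0.5186 = 11.20 mg/L
Convert: 11.20 mg/L × 1000 = 11200 µg/L

11000 µg/L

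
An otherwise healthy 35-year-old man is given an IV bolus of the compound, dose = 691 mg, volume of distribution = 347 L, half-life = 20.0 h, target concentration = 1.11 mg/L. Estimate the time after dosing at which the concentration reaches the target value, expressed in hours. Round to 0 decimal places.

17 h

C₀ = Dose / Vd = 691.0 / 347 = 1.991 mg/L
k = ln2 / t½ = 0.693147 / 20.0 = 0.03466 h⁻¹
t = ln(C₀ / C) / k = ln(1.991 / 1.11) / 0.03466
  = ln(1.794) / 0.03466 = 0.5844 / 0.03466 = 16.86 h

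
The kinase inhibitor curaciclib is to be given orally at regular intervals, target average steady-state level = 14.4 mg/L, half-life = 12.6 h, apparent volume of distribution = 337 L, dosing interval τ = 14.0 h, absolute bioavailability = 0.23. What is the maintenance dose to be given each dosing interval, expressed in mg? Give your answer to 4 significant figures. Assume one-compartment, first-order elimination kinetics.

16250 mg

k = ln2 / t½ = 0.693147 / 12.6 = 0.05501 h⁻¹
CL = k × Vd = 0.05501 × 337 = 18.54 L/h
At steady state, F × (Dose/τ) = Css × CL.
Dose = Css × CL × τ / F = 14.4 × 18.54 × 14.0 / 0.23 = 16250 mg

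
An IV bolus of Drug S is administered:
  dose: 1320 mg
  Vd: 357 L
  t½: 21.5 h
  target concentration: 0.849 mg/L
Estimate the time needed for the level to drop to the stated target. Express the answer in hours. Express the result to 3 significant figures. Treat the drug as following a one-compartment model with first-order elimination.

C₀ = Dose / Vd = 1320 / 357 = 3.697 mg/L
k = ln2 / t½ = 0.693147 / 21.5 = 0.03224 h⁻¹
t = ln(C₀ / C) / k = ln(3.697 / 0.849) / 0.03224
  = ln(4.355) / 0.03224 = 1.471 / 0.03224 = 45.63 h

45.6 h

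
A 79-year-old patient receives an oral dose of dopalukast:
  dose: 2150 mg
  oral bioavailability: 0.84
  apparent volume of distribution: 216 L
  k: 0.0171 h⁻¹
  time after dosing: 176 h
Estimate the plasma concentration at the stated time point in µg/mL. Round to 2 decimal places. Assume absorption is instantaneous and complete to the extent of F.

0.41 µg/mL

Amount reaching circulation = F × Dose = 0.84 × 2150 = 1806 mg
C₀ = F·Dose / Vd = 1806 / 216 = 8.361 mg/L
C = C₀ · e^(−k·t) = 8.361 × e^(−0.01710 × 176)
  = 8.361 × 0.04931 = 0.4123 mg/L
(0.4123 mg/L = 0.4123 µg/mL)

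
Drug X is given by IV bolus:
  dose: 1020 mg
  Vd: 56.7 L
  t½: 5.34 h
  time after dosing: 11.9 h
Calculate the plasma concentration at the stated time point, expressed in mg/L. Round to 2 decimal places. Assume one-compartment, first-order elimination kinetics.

C₀ = Dose / Vd = 1020 / 56.7 = 17.99 mg/L
k = ln2 / t½ = 0.693147 / 5.34 = 0.1298 h⁻¹
C = C₀ · e^(−k·t) = 17.99 × e^(−0.1298 × 11.9)
  = 17.99 × 0.2134 = 3.839 mg/L

3.84 mg/L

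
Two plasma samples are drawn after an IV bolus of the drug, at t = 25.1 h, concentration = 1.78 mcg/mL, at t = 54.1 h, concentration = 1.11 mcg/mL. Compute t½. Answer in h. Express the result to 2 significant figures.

k = ln(C₁/C₂) / (t₂ − t₁) = ln(1.78/1.11) / (54.1 − 25.1)
  = 0.4723 / 29.00 = 0.01629 h⁻¹
t½ = ln2 / k = 0.693147 / 0.01629 = 42.55 h

43 h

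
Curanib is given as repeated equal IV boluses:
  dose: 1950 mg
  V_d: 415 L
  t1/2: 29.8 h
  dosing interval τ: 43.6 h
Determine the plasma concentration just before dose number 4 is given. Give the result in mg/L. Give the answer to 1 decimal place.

C₀ per dose = Dose / Vd = 1950 / 415 = 4.699 mg/L
k = ln2 / t½ = 0.693147 / 29.8 = 0.02326 h⁻¹
Fraction remaining after one interval: r = e^(−kτ) = e^(−0.02326 × 43.6) = 0.3627
Before dose 4, 3 doses have been given (aged 1τ, 2τ, 3τ).
C_trough = C₀ × (r + r² + … + r^3) = C₀ × r(1−r^3)/(1−r)
        = 4.699 × 0.3627 × (1 − 0.04771) / (1 − 0.3627) = 2.547 mg/L

2.5 mg/L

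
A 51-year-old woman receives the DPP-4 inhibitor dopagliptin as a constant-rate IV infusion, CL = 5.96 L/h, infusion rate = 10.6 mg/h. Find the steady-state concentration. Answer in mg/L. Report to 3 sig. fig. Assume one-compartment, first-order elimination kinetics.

1.78 mg/L

At steady state Css = R₀ / CL = 10.6 / 5.960 = 1.779 mg/L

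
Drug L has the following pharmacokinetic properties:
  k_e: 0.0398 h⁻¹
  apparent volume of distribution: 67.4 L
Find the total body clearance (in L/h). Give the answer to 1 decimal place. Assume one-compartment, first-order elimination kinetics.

2.7 L/h

CL = k × Vd = 0.0398 × 67.4 = 2.683 L/h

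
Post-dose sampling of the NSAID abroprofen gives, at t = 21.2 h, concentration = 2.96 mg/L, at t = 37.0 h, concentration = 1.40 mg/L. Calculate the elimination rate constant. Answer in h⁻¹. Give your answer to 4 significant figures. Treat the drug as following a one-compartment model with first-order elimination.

k = ln(C₁/C₂) / (t₂ − t₁) = ln(2.96/1.40) / (37.0 − 21.2)
  = 0.7487 / 15.80 = 0.04739 h⁻¹

0.04739 h⁻¹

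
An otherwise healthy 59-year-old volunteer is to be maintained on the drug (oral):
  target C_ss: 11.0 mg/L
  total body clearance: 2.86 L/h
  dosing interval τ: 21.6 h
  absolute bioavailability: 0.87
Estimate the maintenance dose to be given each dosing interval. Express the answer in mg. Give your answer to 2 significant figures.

780 mg

At steady state, F × (Dose/τ) = Css × CL.
Dose = Css × CL × τ / F = 11.0 × 2.860 × 21.6 / 0.87 = 781.1 mg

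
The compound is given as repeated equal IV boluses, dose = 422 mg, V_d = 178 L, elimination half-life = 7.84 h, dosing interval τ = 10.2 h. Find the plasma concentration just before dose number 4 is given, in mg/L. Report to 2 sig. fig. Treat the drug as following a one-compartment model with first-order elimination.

C₀ per dose = Dose / Vd = 422 / 178 = 2.371 mg/L
k = ln2 / t½ = 0.693147 / 7.84 = 0.08841 h⁻¹
Fraction remaining after one interval: r = e^(−kτ) = e^(−0.08841 × 10.2) = 0.4058
Before dose 4, 3 doses have been given (aged 1τ, 2τ, 3τ).
C_trough = C₀ × (r + r² + … + r^3) = C₀ × r(1−r^3)/(1−r)
        = 2.371 × 0.4058 × (1 − 0.06682) / (1 − 0.4058) = 1.511 mg/L

1.5 mg/L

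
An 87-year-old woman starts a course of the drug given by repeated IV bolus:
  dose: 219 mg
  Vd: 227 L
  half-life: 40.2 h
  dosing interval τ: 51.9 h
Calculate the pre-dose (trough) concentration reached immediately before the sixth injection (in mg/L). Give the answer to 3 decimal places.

C₀ per dose = Dose / Vd = 219 / 227 = 0.9648 mg/L
k = ln2 / t½ = 0.693147 / 40.2 = 0.01724 h⁻¹
Fraction remaining after one interval: r = e^(−kτ) = e^(−0.01724 × 51.9) = 0.4087
Before dose 6, 5 doses have been given (aged 1τ, 2τ, 3τ, 4τ, 5τ).
C_trough = C₀ × (r + r² + … + r^5) = C₀ × r(1−r^5)/(1−r)
        = 0.9648 × 0.4087 × (1 − 0.01140) / (1 − 0.4087) = 0.6593 mg/L

0.659 mg/L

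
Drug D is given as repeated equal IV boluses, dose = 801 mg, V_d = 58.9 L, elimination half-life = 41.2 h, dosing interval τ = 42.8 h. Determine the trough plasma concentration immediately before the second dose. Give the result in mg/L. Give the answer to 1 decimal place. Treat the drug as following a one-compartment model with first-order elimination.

C₀ per dose = Dose / Vd = 801 / 58.9 = 13.60 mg/L
k = ln2 / t½ = 0.693147 / 41.2 = 0.01682 h⁻¹
Fraction remaining after one interval: r = e^(−kτ) = e^(−0.01682 × 42.8) = 0.4868
Before dose 2, 1 dose has been given (aged 1τ).
C_trough = C₀ × r = 13.60 × 0.4868 = 6.620 mg/L

6.6 mg/L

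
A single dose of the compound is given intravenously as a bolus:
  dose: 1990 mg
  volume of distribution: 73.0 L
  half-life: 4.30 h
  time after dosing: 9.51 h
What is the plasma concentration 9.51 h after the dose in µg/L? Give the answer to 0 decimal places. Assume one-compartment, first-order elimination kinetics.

C₀ = Dose / Vd = 1990 / 73.0 = 27.26 mg/L
k = ln2 / t½ = 0.693147 / 4.30 = 0.1612 h⁻¹
C = C₀ · e^(−k·t) = 27.26 × e^(−0.1612 × 9.51)
  = 27.26 × 0.2159 = 5.885 mg/L
Convert: 5.885 mg/L × 1000 = 5885 µg/L

5885 µg/L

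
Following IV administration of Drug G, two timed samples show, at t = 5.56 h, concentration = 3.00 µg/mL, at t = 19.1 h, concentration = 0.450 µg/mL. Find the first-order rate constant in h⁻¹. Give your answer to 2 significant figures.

0.14 h⁻¹

k = ln(C₁/C₂) / (t₂ − t₁) = ln(3.00/0.450) / (19.1 − 5.56)
  = 1.897 / 13.54 = 0.1401 h⁻¹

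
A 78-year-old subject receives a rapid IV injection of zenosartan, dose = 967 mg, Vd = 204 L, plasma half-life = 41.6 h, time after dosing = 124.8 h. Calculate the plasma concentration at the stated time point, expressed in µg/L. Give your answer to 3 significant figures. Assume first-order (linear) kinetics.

593 µg/L

C₀ = Dose / Vd = 967.0 / 204 = 4.740 mg/L
k = ln2 / t½ = 0.693147 / 41.6 = 0.01666 h⁻¹
t / t½ = 124.8 / 41.6 = 3 half-lives
C = C₀ × (1/2)^3 = 4.740 × 0.1250 = 0.5925 mg/L
Convert: 0.5925 mg/L × 1000 = 592.5 µg/L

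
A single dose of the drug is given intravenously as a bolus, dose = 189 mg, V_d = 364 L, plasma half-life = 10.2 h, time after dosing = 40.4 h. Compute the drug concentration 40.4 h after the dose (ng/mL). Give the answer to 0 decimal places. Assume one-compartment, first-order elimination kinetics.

33 ng/mL

C₀ = Dose / Vd = 189.0 / 364 = 0.5192 mg/L
k = ln2 / t½ = 0.693147 / 10.2 = 0.06796 h⁻¹
C = C₀ · e^(−k·t) = 0.5192 × e^(−0.06796 × 40.4)
  = 0.5192 × 0.06421 = 0.03334 mg/L
Convert: 0.03334 mg/L × 1000 = 33.34 ng/mL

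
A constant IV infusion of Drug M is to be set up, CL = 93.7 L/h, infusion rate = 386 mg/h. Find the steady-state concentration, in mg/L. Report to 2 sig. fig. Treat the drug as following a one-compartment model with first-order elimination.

4.1 mg/L

At steady state Css = R₀ / CL = 386 / 93.70 = 4.120 mg/L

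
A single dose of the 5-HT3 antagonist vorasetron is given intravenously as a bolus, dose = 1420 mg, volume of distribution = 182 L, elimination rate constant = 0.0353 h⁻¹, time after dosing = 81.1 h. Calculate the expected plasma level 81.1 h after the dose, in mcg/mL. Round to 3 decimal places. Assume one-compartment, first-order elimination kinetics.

C₀ = Dose / Vd = 1420 / 182 = 7.802 mg/L
C = C₀ · e^(−k·t) = 7.802 × e^(−0.03530 × 81.1)
  = 7.802 × 0.05711 = 0.4456 mg/L
(0.4456 mg/L = 0.4456 mcg/mL)

0.446 mcg/mL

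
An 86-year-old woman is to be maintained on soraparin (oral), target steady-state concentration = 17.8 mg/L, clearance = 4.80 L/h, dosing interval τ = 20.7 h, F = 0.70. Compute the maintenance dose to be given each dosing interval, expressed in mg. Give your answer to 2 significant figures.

At steady state, F × (Dose/τ) = Css × CL.
Dose = Css × CL × τ / F = 17.8 × 4.800 × 20.7 / 0.70 = 2527 mg

2500 mg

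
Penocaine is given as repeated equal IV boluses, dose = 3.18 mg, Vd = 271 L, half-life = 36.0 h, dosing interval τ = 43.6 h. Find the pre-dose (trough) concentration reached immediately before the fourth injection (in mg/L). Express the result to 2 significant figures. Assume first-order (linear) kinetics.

0.0082 mg/L

C₀ per dose = Dose / Vd = 3.18 / 271 = 0.01173 mg/L
k = ln2 / t½ = 0.693147 / 36.0 = 0.01925 h⁻¹
Fraction remaining after one interval: r = e^(−kτ) = e^(−0.01925 × 43.6) = 0.4320
Before dose 4, 3 doses have been given (aged 1τ, 2τ, 3τ).
C_trough = C₀ × (r + r² + … + r^3) = C₀ × r(1−r^3)/(1−r)
        = 0.01173 × 0.4320 × (1 − 0.08062) / (1 − 0.4320) = 0.008202 mg/L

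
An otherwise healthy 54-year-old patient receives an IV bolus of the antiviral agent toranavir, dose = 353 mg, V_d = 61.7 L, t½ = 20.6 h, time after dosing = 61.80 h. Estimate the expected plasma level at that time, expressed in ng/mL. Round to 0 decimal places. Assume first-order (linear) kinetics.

715 ng/mL

C₀ = Dose / Vd = 353.0 / 61.7 = 5.721 mg/L
k = ln2 / t½ = 0.693147 / 20.6 = 0.03365 h⁻¹
t / t½ = 61.80 / 20.6 = 3 half-lives
C = C₀ × (1/2)^3 = 5.721 × 0.1250 = 0.7151 mg/L
Convert: 0.7151 mg/L × 1000 = 715.1 ng/mL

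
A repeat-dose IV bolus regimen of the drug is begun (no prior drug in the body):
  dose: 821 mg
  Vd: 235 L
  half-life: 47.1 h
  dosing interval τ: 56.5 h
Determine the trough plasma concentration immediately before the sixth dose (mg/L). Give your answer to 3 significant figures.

C₀ per dose = Dose / Vd = 821 / 235 = 3.494 mg/L
k = ln2 / t½ = 0.693147 / 47.1 = 0.01472 h⁻¹
Fraction remaining after one interval: r = e^(−kτ) = e^(−0.01472 × 56.5) = 0.4353
Before dose 6, 5 doses have been given (aged 1τ, 2τ, 3τ, 4τ, 5τ).
C_trough = C₀ × (r + r² + … + r^5) = C₀ × r(1−r^5)/(1−r)
        = 3.494 × 0.4353 × (1 − 0.01563) / (1 − 0.4353) = 2.651 mg/L

2.65 mg/L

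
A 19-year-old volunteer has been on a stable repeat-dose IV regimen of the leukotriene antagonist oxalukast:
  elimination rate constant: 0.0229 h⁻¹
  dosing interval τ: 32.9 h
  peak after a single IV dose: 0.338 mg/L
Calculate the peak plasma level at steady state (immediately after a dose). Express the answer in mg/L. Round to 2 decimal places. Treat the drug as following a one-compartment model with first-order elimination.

e^(−kτ) = e^(−0.02290 × 32.9) = 0.4708
Accumulation ratio R = 1 / (1 − e^(−kτ)) = 1 / (1 − 0.4708) = 1.890
Steady-state peak = C₀ × R = 0.338 × 1.890 = 0.6388 mg/L

0.64 mg/L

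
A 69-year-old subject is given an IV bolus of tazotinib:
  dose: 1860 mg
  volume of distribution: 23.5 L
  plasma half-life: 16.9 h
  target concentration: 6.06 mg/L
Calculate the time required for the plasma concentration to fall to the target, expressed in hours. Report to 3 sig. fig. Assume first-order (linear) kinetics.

C₀ = Dose / Vd = 1860 / 23.5 = 79.15 mg/L
k = ln2 / t½ = 0.693147 / 16.9 = 0.04101 h⁻¹
t = ln(C₀ / C) / k = ln(79.15 / 6.06) / 0.04101
  = ln(13.06) / 0.04101 = 2.570 / 0.04101 = 62.67 h

62.7 h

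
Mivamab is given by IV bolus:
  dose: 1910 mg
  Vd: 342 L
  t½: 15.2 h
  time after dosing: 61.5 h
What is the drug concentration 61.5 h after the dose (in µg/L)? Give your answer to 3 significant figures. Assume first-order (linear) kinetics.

338 µg/L

C₀ = Dose / Vd = 1910 / 342 = 5.585 mg/L
k = ln2 / t½ = 0.693147 / 15.2 = 0.04560 h⁻¹
C = C₀ · e^(−k·t) = 5.585 × e^(−0.04560 × 61.5)
  = 5.585 × 0.06054 = 0.3381 mg/L
Convert: 0.3381 mg/L × 1000 = 338.1 µg/L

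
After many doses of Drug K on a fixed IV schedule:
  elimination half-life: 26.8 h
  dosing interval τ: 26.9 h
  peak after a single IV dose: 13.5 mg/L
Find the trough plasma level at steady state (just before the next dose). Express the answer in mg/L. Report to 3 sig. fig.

k = ln2 / t½ = 0.693147 / 26.8 = 0.02586 h⁻¹
e^(−kτ) = e^(−0.02586 × 26.9) = 0.4988
Accumulation ratio R = 1 / (1 − e^(−kτ)) = 1 / (1 − 0.4988) = 1.995
Steady-state trough = C₀ × R × e^(−kτ) = 13.5 × 1.995 × 0.4988 = 13.43 mg/L

13.4 mg/L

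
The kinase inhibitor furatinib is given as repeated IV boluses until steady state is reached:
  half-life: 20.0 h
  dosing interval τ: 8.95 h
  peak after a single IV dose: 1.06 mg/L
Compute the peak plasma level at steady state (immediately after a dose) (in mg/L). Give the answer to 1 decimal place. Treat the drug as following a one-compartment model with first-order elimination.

4.0 mg/L

k = ln2 / t½ = 0.693147 / 20.0 = 0.03466 h⁻¹
e^(−kτ) = e^(−0.03466 × 8.95) = 0.7333
Accumulation ratio R = 1 / (1 − e^(−kτ)) = 1 / (1 − 0.7333) = 3.750
Steady-state peak = C₀ × R = 1.06 × 3.750 = 3.975 mg/L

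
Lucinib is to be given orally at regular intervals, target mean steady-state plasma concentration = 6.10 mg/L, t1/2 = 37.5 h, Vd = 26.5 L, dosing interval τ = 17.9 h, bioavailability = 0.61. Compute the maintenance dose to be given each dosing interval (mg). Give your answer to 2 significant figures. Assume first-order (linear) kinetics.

k = ln2 / t½ = 0.693147 / 37.5 = 0.01848 h⁻¹
CL = k × Vd = 0.01848 × 26.5 = 0.4897 L/h
At steady state, F × (Dose/τ) = Css × CL.
Dose = Css × CL × τ / F = 6.10 × 0.4897 × 17.9 / 0.61 = 87.66 mg

88 mg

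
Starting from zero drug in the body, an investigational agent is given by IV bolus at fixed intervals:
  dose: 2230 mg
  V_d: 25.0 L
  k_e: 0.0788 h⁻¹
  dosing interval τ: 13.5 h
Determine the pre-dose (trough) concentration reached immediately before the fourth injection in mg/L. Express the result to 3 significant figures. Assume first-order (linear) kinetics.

45.1 mg/L

C₀ per dose = Dose / Vd = 2230 / 25.0 = 89.20 mg/L
Fraction remaining after one interval: r = e^(−kτ) = e^(−0.07880 × 13.5) = 0.3451
Before dose 4, 3 doses have been given (aged 1τ, 2τ, 3τ).
C_trough = C₀ × (r + r² + … + r^3) = C₀ × r(1−r^3)/(1−r)
        = 89.20 × 0.3451 × (1 − 0.04110) / (1 − 0.3451) = 45.07 mg/L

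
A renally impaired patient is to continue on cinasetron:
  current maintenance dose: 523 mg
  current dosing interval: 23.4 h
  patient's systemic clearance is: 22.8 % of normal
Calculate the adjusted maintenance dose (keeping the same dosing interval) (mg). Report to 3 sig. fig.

To keep the same average steady-state level, dosing rate must scale with clearance.
CL ratio = 22.8 / 100 = 0.2280
New dose (same interval) = 523 × 0.2280 = 119.2 mg

119 mg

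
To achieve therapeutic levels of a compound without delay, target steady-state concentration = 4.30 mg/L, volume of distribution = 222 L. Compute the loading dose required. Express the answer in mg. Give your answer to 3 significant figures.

LD = Css × Vd = 4.30 × 222 = 954.6 mg

955 mg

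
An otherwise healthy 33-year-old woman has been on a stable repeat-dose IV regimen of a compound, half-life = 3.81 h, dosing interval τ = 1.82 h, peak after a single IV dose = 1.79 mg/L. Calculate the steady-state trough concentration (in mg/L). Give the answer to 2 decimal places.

k = ln2 / t½ = 0.693147 / 3.81 = 0.1819 h⁻¹
e^(−kτ) = e^(−0.1819 × 1.82) = 0.7182
Accumulation ratio R = 1 / (1 − e^(−kτ)) = 1 / (1 − 0.7182) = 3.549
Steady-state trough = C₀ × R × e^(−kτ) = 1.79 × 3.549 × 0.7182 = 4.563 mg/L

4.56 mg/L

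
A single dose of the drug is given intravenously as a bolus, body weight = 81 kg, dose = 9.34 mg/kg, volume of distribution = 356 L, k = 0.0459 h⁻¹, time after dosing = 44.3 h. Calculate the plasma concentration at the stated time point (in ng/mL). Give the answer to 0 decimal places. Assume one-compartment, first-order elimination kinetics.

Total dose = 9.34 × 81 = 756.5 mg
C₀ = Dose / Vd = 756.5 / 356 = 2.125 mg/L
C = C₀ · e^(−k·t) = 2.125 × e^(−0.04590 × 44.3)
  = 2.125 × 0.1309 = 0.2782 mg/L
Convert: 0.2782 mg/L × 1000 = 278.2 ng/mL

278 ng/mL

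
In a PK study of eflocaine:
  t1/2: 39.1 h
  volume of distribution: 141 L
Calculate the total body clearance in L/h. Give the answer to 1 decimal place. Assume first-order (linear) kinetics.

k = ln2 / t½ = 0.693147 / 39.1 = 0.01773 h⁻¹
CL = k × Vd = 0.01773 × 141 = 2.500 L/h

2.5 L/h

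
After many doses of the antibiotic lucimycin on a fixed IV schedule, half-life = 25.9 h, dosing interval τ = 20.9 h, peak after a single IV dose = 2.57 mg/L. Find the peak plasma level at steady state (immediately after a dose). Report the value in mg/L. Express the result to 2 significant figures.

k = ln2 / t½ = 0.693147 / 25.9 = 0.02676 h⁻¹
e^(−kτ) = e^(−0.02676 × 20.9) = 0.5716
Accumulation ratio R = 1 / (1 − e^(−kτ)) = 1 / (1 − 0.5716) = 2.334
Steady-state peak = C₀ × R = 2.57 × 2.334 = 5.998 mg/L

6.0 mg/L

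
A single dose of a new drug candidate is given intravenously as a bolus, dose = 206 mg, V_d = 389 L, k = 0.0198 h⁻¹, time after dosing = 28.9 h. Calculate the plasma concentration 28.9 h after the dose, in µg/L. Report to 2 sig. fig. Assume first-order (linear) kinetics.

300 µg/L

C₀ = Dose / Vd = 206.0 / 389 = 0.5296 mg/L
C = C₀ · e^(−k·t) = 0.5296 × e^(−0.01980 × 28.9)
  = 0.5296 × 0.5643 = 0.2989 mg/L
Convert: 0.2989 mg/L × 1000 = 298.9 µg/L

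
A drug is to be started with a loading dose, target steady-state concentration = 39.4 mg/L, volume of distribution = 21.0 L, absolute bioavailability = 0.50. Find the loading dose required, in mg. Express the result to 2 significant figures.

LD = Css × Vd / F = 39.4 × 21.0 / 0.50 = 1655 mg

1700 mg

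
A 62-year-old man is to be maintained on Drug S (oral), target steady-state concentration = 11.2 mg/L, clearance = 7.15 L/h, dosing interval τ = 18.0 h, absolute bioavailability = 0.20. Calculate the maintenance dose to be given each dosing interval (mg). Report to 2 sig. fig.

7200 mg

At steady state, F × (Dose/τ) = Css × CL.
Dose = Css × CL × τ / F = 11.2 × 7.150 × 18.0 / 0.20 = 7207 mg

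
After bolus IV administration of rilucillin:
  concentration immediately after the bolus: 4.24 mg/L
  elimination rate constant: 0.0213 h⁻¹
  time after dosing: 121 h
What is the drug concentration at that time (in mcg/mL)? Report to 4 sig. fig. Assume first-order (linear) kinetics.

C = C₀ · e^(−k·t) = 4.240 × e^(−0.02130 × 121)
  = 4.240 × 0.07598 = 0.3222 mg/L
(0.3222 mg/L = 0.3222 mcg/mL)

0.3222 mcg/mL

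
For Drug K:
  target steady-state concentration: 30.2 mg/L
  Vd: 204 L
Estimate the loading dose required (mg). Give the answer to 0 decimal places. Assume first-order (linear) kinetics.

LD = Css × Vd = 30.2 × 204 = 6161 mg

6161 mg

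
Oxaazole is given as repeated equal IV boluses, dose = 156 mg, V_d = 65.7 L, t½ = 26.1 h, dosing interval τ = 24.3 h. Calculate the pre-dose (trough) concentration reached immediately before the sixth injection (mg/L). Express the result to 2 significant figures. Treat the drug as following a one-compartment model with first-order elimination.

2.5 mg/L

C₀ per dose = Dose / Vd = 156 / 65.7 = 2.374 mg/L
k = ln2 / t½ = 0.693147 / 26.1 = 0.02656 h⁻¹
Fraction remaining after one interval: r = e^(−kτ) = e^(−0.02656 × 24.3) = 0.5244
Before dose 6, 5 doses have been given (aged 1τ, 2τ, 3τ, 4τ, 5τ).
C_trough = C₀ × (r + r² + … + r^5) = C₀ × r(1−r^5)/(1−r)
        = 2.374 × 0.5244 × (1 − 0.03966) / (1 − 0.5244) = 2.514 mg/L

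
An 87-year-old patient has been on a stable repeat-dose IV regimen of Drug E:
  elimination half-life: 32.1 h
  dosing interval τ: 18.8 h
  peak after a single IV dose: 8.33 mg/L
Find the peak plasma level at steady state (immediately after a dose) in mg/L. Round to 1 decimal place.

25.0 mg/L

k = ln2 / t½ = 0.693147 / 32.1 = 0.02159 h⁻¹
e^(−kτ) = e^(−0.02159 × 18.8) = 0.6664
Accumulation ratio R = 1 / (1 − e^(−kτ)) = 1 / (1 − 0.6664) = 2.998
Steady-state peak = C₀ × R = 8.33 × 2.998 = 24.97 mg/L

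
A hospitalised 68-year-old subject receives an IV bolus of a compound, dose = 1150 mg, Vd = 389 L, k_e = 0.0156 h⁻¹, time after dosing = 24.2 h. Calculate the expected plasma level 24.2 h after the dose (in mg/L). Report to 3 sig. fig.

C₀ = Dose / Vd = 1150 / 389 = 2.956 mg/L
C = C₀ · e^(−k·t) = 2.956 × e^(−0.01560 × 24.2)
  = 2.956 × 0.6856 = 2.027 mg/L

2.03 mg/L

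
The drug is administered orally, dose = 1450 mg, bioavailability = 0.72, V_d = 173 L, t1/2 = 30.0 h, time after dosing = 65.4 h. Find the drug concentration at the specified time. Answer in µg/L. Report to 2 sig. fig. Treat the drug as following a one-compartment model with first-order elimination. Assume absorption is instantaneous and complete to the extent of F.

1300 µg/L

Amount reaching circulation = F × Dose = 0.72 × 1450 = 1044 mg
C₀ = F·Dose / Vd = 1044 / 173 = 6.035 mg/L
k = ln2 / t½ = 0.693147 / 30.0 = 0.02310 h⁻¹
C = C₀ · e^(−k·t) = 6.035 × e^(−0.02310 × 65.4)
  = 6.035 × 0.2207 = 1.332 mg/L
Convert: 1.332 mg/L × 1000 = 1332 µg/L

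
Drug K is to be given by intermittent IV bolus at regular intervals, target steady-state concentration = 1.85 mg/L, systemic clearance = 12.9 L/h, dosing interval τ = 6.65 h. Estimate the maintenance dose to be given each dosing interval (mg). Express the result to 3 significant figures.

At steady state, Dose/τ = Css × CL.
Dose = Css × CL × τ = 1.85 × 12.90 × 6.65 = 158.7 mg

159 mg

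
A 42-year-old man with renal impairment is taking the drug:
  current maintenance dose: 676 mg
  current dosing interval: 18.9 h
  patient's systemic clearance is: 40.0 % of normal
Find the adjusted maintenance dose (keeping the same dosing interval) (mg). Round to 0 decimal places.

To keep the same average steady-state level, dosing rate must scale with clearance.
CL ratio = 40.0 / 100 = 0.4000
New dose (same interval) = 676 × 0.4000 = 270.4 mg

270 mg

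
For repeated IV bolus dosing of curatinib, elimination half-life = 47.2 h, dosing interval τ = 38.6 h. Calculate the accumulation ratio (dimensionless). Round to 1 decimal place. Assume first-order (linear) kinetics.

2.3

k = ln2 / t½ = 0.693147 / 47.2 = 0.01469 h⁻¹
e^(−kτ) = e^(−0.01469 × 38.6) = 0.5672
Accumulation ratio R = 1 / (1 − e^(−kτ)) = 1 / (1 − 0.5672) = 2.311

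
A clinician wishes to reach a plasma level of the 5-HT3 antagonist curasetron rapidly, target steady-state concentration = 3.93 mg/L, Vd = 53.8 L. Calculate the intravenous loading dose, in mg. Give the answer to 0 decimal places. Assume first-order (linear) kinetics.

211 mg

LD = Css × Vd = 3.93 × 53.8 = 211.4 mg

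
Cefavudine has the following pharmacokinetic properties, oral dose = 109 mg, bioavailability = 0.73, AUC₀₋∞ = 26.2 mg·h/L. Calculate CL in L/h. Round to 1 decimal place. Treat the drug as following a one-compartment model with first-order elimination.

CL = F·Dose / AUC = 0.73 × 109 / 26.2 = 3.037 L/h

3.0 L/h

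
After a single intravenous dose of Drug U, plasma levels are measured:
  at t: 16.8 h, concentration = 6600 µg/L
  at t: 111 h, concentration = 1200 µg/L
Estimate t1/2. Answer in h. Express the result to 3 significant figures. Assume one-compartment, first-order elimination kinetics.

k = ln(C₁/C₂) / (t₂ − t₁) = ln(6600/1200) / (111 − 16.8)
  = 1.705 / 94.20 = 0.01810 h⁻¹
t½ = ln2 / k = 0.693147 / 0.01810 = 38.30 h

38.3 h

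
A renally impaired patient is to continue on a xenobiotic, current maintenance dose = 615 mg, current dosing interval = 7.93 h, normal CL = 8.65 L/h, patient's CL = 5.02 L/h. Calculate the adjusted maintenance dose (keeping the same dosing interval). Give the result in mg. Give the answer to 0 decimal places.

357 mg

To keep the same average steady-state level, dosing rate must scale with clearance.
CL ratio = 5.02 / 8.65 = 0.5803
New dose (same interval) = 615 × 0.5803 = 356.9 mg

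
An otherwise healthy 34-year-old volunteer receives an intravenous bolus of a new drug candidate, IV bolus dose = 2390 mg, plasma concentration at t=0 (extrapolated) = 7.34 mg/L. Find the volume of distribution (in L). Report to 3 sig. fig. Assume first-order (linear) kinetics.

326 L

Vd = Dose / C₀ = 2390 / 7.34 = 325.6 L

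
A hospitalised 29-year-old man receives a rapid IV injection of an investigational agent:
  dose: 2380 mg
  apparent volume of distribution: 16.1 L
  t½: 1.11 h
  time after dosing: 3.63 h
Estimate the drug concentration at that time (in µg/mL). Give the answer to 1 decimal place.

C₀ = Dose / Vd = 2380 / 16.1 = 147.8 mg/L
k = ln2 / t½ = 0.693147 / 1.11 = 0.6245 h⁻¹
C = C₀ · e^(−k·t) = 147.8 × e^(−0.6245 × 3.63)
  = 147.8 × 0.1036 = 15.31 mg/L
(15.31 mg/L = 15.31 µg/mL)

15.3 µg/mL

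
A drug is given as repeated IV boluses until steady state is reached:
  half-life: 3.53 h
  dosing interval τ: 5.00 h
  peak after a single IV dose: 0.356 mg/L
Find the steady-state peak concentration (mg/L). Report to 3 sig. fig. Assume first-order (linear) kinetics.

0.569 mg/L

k = ln2 / t½ = 0.693147 / 3.53 = 0.1964 h⁻¹
e^(−kτ) = e^(−0.1964 × 5.00) = 0.3746
Accumulation ratio R = 1 / (1 − e^(−kτ)) = 1 / (1 − 0.3746) = 1.599
Steady-state peak = C₀ × R = 0.356 × 1.599 = 0.5692 mg/L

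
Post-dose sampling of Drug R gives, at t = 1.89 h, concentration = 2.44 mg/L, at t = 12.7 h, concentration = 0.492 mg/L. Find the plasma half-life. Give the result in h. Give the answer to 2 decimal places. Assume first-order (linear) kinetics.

4.68 h

k = ln(C₁/C₂) / (t₂ − t₁) = ln(2.44/0.492) / (12.7 − 1.89)
  = 1.601 / 10.81 = 0.1481 h⁻¹
t½ = ln2 / k = 0.693147 / 0.1481 = 4.680 h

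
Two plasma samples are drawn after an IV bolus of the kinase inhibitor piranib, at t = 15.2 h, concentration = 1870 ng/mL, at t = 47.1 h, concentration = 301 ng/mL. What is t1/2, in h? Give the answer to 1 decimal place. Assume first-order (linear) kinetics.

12.1 h

k = ln(C₁/C₂) / (t₂ − t₁) = ln(1870/301) / (47.1 − 15.2)
  = 1.827 / 31.90 = 0.05727 h⁻¹
t½ = ln2 / k = 0.693147 / 0.05727 = 12.10 h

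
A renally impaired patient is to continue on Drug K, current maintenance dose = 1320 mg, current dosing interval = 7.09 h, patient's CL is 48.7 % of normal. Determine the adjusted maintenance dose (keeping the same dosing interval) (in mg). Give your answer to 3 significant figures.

To keep the same average steady-state level, dosing rate must scale with clearance.
CL ratio = 48.7 / 100 = 0.4870
New dose (same interval) = 1320 × 0.4870 = 642.8 mg

643 mg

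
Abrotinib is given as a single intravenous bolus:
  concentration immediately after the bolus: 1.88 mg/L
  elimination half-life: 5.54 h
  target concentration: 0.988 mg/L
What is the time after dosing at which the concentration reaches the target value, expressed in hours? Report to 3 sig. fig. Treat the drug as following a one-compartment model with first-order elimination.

5.14 h

k = ln2 / t½ = 0.693147 / 5.54 = 0.1251 h⁻¹
t = ln(C₀ / C) / k = ln(1.880 / 0.988) / 0.1251
  = ln(1.903) / 0.1251 = 0.6434 / 0.1251 = 5.143 h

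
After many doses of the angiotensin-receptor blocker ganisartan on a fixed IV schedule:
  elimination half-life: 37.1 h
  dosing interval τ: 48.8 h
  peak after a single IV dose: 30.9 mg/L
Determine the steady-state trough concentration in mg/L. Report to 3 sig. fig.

k = ln2 / t½ = 0.693147 / 37.1 = 0.01868 h⁻¹
e^(−kτ) = e^(−0.01868 × 48.8) = 0.4019
Accumulation ratio R = 1 / (1 − e^(−kτ)) = 1 / (1 − 0.4019) = 1.672
Steady-state trough = C₀ × R × e^(−kτ) = 30.9 × 1.672 × 0.4019 = 20.76 mg/L

20.8 mg/L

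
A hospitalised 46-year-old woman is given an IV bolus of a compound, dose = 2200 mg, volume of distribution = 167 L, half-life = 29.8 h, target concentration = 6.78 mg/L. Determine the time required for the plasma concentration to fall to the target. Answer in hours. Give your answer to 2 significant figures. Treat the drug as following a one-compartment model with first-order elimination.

C₀ = Dose / Vd = 2200 / 167 = 13.17 mg/L
k = ln2 / t½ = 0.693147 / 29.8 = 0.02326 h⁻¹
t = ln(C₀ / C) / k = ln(13.17 / 6.78) / 0.02326
  = ln(1.942) / 0.02326 = 0.6637 / 0.02326 = 28.53 h

29 h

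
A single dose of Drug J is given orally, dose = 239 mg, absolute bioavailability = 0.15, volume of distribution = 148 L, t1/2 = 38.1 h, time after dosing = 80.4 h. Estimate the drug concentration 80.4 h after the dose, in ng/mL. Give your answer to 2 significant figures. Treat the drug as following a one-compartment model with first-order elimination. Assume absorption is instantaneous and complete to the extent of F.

Amount reaching circulation = F × Dose = 0.15 × 239.0 = 35.85 mg
C₀ = F·Dose / Vd = 35.85 / 148 = 0.2422 mg/L
k = ln2 / t½ = 0.693147 / 38.1 = 0.01819 h⁻¹
C = C₀ · e^(−k·t) = 0.2422 × e^(−0.01819 × 80.4)
  = 0.2422 × 0.2317 = 0.05612 mg/L
Convert: 0.05612 mg/L × 1000 = 56.12 ng/mL

56 ng/mL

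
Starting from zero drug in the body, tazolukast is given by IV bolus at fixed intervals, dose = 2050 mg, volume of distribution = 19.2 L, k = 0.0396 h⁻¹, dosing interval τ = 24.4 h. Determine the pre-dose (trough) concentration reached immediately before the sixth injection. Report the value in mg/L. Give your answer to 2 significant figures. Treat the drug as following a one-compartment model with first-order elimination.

65 mg/L

C₀ per dose = Dose / Vd = 2050 / 19.2 = 106.8 mg/L
Fraction remaining after one interval: r = e^(−kτ) = e^(−0.03960 × 24.4) = 0.3805
Before dose 6, 5 doses have been given (aged 1τ, 2τ, 3τ, 4τ, 5τ).
C_trough = C₀ × (r + r² + … + r^5) = C₀ × r(1−r^5)/(1−r)
        = 106.8 × 0.3805 × (1 − 0.007976) / (1 − 0.3805) = 65.07 mg/L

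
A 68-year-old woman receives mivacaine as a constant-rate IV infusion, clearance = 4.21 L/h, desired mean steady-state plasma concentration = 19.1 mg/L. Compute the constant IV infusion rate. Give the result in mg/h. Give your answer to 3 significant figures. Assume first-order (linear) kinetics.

At steady state, infusion rate R₀ = Css × CL = 19.1 × 4.210 = 80.41 mg/h

80.4 mg/h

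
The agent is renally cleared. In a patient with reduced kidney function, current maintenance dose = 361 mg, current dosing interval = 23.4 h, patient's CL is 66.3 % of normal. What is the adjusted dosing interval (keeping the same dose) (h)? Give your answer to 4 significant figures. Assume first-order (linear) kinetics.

35.29 h

To keep the same average steady-state level, dosing rate must scale with clearance.
CL ratio = 66.3 / 100 = 0.6630
New interval (same dose) = 23.4 / 0.6630 = 35.29 h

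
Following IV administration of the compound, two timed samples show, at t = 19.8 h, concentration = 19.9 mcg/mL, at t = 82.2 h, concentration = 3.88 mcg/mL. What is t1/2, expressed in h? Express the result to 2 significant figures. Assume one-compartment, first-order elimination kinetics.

k = ln(C₁/C₂) / (t₂ − t₁) = ln(19.9/3.88) / (82.2 − 19.8)
  = 1.635 / 62.40 = 0.02620 h⁻¹
t½ = ln2 / k = 0.693147 / 0.02620 = 26.46 h

26 h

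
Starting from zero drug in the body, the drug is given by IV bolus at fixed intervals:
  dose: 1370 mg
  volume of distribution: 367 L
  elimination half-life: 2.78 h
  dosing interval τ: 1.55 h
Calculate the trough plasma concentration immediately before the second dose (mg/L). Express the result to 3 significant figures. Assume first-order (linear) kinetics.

C₀ per dose = Dose / Vd = 1370 / 367 = 3.733 mg/L
k = ln2 / t½ = 0.693147 / 2.78 = 0.2493 h⁻¹
Fraction remaining after one interval: r = e^(−kτ) = e^(−0.2493 × 1.55) = 0.6795
Before dose 2, 1 dose has been given (aged 1τ).
C_trough = C₀ × r = 3.733 × 0.6795 = 2.537 mg/L

2.54 mg/L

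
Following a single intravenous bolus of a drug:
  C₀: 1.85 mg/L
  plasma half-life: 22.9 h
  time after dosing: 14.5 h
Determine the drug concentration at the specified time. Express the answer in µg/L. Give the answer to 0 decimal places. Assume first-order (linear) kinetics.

1193 µg/L

k = ln2 / t½ = 0.693147 / 22.9 = 0.03027 h⁻¹
C = C₀ · e^(−k·t) = 1.850 × e^(−0.03027 × 14.5)
  = 1.850 × 0.6447 = 1.193 mg/L
Convert: 1.193 mg/L × 1000 = 1193 µg/L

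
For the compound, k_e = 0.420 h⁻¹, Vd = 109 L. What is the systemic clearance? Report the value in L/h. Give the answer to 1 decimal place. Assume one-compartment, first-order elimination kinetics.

45.8 L/h

CL = k × Vd = 0.420 × 109 = 45.78 L/h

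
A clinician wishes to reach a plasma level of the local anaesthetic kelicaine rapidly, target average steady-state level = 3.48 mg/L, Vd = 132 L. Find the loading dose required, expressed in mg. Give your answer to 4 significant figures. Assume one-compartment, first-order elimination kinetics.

459.4 mg

LD = Css × Vd = 3.48 × 132 = 459.4 mg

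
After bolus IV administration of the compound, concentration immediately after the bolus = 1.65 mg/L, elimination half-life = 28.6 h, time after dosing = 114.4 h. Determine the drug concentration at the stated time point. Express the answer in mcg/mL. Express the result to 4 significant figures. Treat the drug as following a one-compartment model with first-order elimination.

k = ln2 / t½ = 0.693147 / 28.6 = 0.02424 h⁻¹
t / t½ = 114.4 / 28.6 = 4 half-lives
C = C₀ × (1/2)^4 = 1.650 × 0.06250 = 0.1031 mg/L
(0.1031 mg/L = 0.1031 mcg/mL)

0.1031 mcg/mL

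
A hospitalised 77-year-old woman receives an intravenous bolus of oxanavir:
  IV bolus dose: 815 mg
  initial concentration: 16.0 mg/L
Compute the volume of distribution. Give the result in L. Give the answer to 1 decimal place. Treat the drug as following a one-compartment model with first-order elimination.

Vd = Dose / C₀ = 815.0 / 16.0 = 50.94 L

50.9 L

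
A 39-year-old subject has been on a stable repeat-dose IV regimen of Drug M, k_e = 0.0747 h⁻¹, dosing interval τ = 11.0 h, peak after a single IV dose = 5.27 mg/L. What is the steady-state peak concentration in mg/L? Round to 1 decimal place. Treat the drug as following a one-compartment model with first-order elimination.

e^(−kτ) = e^(−0.07470 × 11.0) = 0.4397
Accumulation ratio R = 1 / (1 − e^(−kτ)) = 1 / (1 − 0.4397) = 1.785
Steady-state peak = C₀ × R = 5.27 × 1.785 = 9.407 mg/L

9.4 mg/L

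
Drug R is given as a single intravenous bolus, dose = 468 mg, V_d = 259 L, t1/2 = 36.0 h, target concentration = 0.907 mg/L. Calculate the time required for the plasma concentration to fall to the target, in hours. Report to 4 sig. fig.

C₀ = Dose / Vd = 468.0 / 259 = 1.807 mg/L
k = ln2 / t½ = 0.693147 / 36.0 = 0.01925 h⁻¹
t = ln(C₀ / C) / k = ln(1.807 / 0.907) / 0.01925
  = ln(1.992) / 0.01925 = 0.6891 / 0.01925 = 35.80 h

35.80 h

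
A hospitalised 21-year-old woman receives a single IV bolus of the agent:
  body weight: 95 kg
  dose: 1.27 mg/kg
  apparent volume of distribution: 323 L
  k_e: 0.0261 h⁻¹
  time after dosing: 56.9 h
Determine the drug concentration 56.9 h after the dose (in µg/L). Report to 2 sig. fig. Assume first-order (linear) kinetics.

85 µg/L

Total dose = 1.27 × 95 = 120.7 mg
C₀ = Dose / Vd = 120.7 / 323 = 0.3737 mg/L
C = C₀ · e^(−k·t) = 0.3737 × e^(−0.02610 × 56.9)
  = 0.3737 × 0.2265 = 0.08464 mg/L
Convert: 0.08464 mg/L × 1000 = 84.64 µg/L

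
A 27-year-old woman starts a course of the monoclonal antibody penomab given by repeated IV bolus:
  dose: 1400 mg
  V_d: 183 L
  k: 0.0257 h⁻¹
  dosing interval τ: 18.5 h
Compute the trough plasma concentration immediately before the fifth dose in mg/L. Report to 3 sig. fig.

10.7 mg/L

C₀ per dose = Dose / Vd = 1400 / 183 = 7.650 mg/L
Fraction remaining after one interval: r = e^(−kτ) = e^(−0.02570 × 18.5) = 0.6216
Before dose 5, 4 doses have been given (aged 1τ, 2τ, 3τ, 4τ).
C_trough = C₀ × (r + r² + … + r^4) = C₀ × r(1−r^4)/(1−r)
        = 7.650 × 0.6216 × (1 − 0.1493) / (1 − 0.6216) = 10.69 mg/L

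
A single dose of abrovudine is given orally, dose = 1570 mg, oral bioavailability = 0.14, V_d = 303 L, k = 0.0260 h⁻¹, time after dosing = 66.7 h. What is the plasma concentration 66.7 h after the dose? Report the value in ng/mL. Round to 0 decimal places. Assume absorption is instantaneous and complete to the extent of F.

128 ng/mL

Amount reaching circulation = F × Dose = 0.14 × 1570 = 219.8 mg
C₀ = F·Dose / Vd = 219.8 / 303 = 0.7254 mg/L
C = C₀ · e^(−k·t) = 0.7254 × e^(−0.02600 × 66.7)
  = 0.7254 × 0.1765 = 0.1280 mg/L
Convert: 0.1280 mg/L × 1000 = 128.0 ng/mL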